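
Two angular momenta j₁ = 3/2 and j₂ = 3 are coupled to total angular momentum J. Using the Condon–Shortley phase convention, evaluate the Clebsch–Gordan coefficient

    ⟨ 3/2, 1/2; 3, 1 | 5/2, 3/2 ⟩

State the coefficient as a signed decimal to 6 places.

triangle: 2!·1!·4!/8! = 48/40320
(j±m)!: 2!·1!·4!·2!·4!·1! = 2304
prefactor² = (2J+1)·Δ·N² = 576/35
  k=0: +1/(0!·2!·1!·4!·0!·0!) = 1/48
  k=1: −1/(1!·1!·0!·3!·1!·1!) = -1/6
Σ = -7/48  ⇒  CG² = 576/35·(-7/48)² = 7/20
CG = −√(7/20) = -0.591608

−√(7/20) = -0.591608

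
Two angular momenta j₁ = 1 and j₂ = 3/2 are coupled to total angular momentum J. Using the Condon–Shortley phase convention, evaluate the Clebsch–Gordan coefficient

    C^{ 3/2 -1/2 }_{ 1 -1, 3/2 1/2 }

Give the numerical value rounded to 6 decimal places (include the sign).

−√(8/15) ≈ -0.730297

j₁+j₂−J=1  J+j₁−j₂=1  J−j₁+j₂=2  j₁+j₂+J+1=5
(j₁±m₁, j₂±m₂, J±M) = (0,2,2,1,1,2)
P² = 8/15
sum k=1..1:
  [1] −1/1 = -1
S = -1
C² = P²·S² = 8/15 ; C = -0.730297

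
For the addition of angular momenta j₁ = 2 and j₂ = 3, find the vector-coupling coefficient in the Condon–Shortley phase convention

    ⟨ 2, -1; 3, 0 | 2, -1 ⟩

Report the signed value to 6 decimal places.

j₁+j₂−J=3  J+j₁−j₂=1  J−j₁+j₂=3  j₁+j₂+J+1=8
(j₁±m₁, j₂±m₂, J±M) = (1,3,3,3,1,3)
P² = 81/14
sum k=2..3:
  [2] +1/4 = 1/4
  [3] −1/36 = -1/36
S = 2/9
C² = P²·S² = 2/7 ; C = +0.534522

+0.534522  (= +√(2/7))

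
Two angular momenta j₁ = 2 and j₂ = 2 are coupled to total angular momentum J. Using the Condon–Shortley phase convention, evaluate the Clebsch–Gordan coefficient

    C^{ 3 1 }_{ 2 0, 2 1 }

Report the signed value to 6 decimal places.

triangle: 1!×3!×3!/8! = 36/40320
(j±m)!: 2!×2!×3!×1!×4!×2! = 1152
prefactor² = (2J+1)×Δ×N² = 36/5
  k=0: +1/(0!×1!×2!×3!×1!×0!) = 1/12
  k=1: −1/(1!×0!×1!×2!×2!×1!) = -1/4
Σ = -1/6  ⇒  CG² = 36/5×(-1/6)² = 1/5
CG = −√(1/5) = -0.447214

-0.447214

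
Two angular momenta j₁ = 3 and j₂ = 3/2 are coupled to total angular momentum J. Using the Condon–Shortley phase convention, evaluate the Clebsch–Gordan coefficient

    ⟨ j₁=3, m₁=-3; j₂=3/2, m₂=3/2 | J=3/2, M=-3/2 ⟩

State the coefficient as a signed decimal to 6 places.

-0.755929  (= −√(4/7))

√[4·3!3!0!/7! · 0!6!3!0!0!3!] = √(5184/7)
  +(−1)^3/∏(3,0,3,0,0,0)! = -1/36  (running -1/36)
⟨..|..⟩ = √(5184/7)·(-1/36) = -0.755929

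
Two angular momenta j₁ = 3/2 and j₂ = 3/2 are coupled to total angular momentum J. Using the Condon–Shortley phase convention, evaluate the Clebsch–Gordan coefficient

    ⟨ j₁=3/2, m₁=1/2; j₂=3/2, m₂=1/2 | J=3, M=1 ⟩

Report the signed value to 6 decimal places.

triangle: 0!·3!·3!/7! = 36/5040
(j±m)!: 2!·1!·2!·1!·4!·2! = 192
prefactor² = (2J+1)·Δ·N² = 48/5
  k=0: +1/(0!·0!·1!·2!·2!·1!) = 1/4
Σ = 1/4  ⇒  CG² = 48/5·1/4² = 3/5
CG = +√(3/5) = +0.774597

+0.774597  (= +√(3/5))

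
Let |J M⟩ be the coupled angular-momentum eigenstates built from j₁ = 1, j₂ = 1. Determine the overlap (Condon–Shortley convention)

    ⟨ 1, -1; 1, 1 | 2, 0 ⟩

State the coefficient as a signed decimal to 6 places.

+0.408248  (= +√(1/6))

j₁+j₂−J=0  J+j₁−j₂=2  J−j₁+j₂=2  j₁+j₂+J+1=5
(j₁±m₁, j₂±m₂, J±M) = (0,2,2,0,2,2)
P² = 8/3
sum k=0..0:
  [0] +1/4 = 1/4
S = 1/4
C² = P²·S² = 1/6 ; C = +0.408248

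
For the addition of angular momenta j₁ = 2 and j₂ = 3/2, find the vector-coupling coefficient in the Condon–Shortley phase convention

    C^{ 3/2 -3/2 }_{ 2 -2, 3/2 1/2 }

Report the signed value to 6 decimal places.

+0.632456  (= +√(2/5))

√[4·2!2!1!/6! · 0!4!2!1!0!3!] = √(32/5)
  +(−1)^2/∏(2,0,2,0,0,1)! = 1/4  (running 1/4)
⟨..|..⟩ = √(32/5)·(1/4) = +0.632456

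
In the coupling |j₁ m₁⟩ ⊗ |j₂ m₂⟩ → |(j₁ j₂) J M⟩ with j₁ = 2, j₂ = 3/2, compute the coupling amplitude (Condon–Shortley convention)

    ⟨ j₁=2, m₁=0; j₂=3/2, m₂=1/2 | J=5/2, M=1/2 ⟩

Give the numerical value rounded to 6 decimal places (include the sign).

√[6·1!3!2!/7! · 2!2!2!1!3!2!] = √(48/35)
  +(−1)^0/∏(0,1,2,2,1,0)! = 1/4  (running 1/4)
  +(−1)^1/∏(1,0,1,1,2,1)! = -1/2  (running -1/4)
⟨..|..⟩ = √(48/35)·(-1/4) = -0.292770

−√(3/35) ≈ -0.292770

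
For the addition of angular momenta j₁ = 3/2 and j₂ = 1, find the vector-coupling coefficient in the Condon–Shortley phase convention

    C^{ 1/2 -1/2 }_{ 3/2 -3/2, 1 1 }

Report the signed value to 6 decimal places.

triangle: 2!×1!×0!/4! = 2/24
(j±m)!: 0!×3!×2!×0!×0!×1! = 12
prefactor² = (2J+1)×Δ×N² = 2
  k=2: +1/(2!×0!×1!×0!×0!×0!) = 1/2
Σ = 1/2  ⇒  CG² = 2×1/2² = 1/2
CG = +√(1/2) = +0.707107

+√(1/2) = +0.707107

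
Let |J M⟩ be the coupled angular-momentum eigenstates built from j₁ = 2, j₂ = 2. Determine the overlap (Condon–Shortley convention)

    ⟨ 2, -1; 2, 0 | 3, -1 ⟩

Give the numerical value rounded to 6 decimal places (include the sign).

√[7·1!3!3!/8! · 1!3!2!2!2!4!] = √(36/5)
  +(−1)^0/∏(0,1,3,2,0,1)! = 1/12  (running 1/12)
  +(−1)^1/∏(1,0,2,1,1,2)! = -1/4  (running -1/6)
⟨..|..⟩ = √(36/5)·(-1/6) = -0.447214

-0.447214  (= −√(1/5))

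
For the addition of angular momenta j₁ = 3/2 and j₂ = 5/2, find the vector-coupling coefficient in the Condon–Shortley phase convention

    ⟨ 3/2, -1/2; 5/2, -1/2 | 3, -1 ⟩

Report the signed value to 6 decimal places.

j₁+j₂−J=1  J+j₁−j₂=2  J−j₁+j₂=4  j₁+j₂+J+1=8
(j₁±m₁, j₂±m₂, J±M) = (1,2,2,3,2,4)
P² = 48/5
sum k=0..1:
  [0] +1/8 = 1/8
  [1] −1/6 = -1/6
S = -1/24
C² = P²·S² = 1/60 ; C = -0.129099

-0.129099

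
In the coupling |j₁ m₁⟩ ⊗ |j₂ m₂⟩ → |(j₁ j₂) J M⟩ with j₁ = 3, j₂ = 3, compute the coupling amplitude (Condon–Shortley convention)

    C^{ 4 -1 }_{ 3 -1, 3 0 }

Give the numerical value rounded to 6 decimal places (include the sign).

−√(15/154) ≈ -0.312094

triangle: 2!×4!×4!/11! = 1152/39916800
(j±m)!: 2!×4!×3!×3!×3!×5! = 1244160
prefactor² = (2J+1)×Δ×N² = 124416/385
  k=0: +1/(0!×2!×4!×3!×0!×1!) = 1/288
  k=1: −1/(1!×1!×3!×2!×1!×2!) = -1/24
  k=2: +1/(2!×0!×2!×1!×2!×3!) = 1/48
Σ = -5/288  ⇒  CG² = 124416/385×(-5/288)² = 15/154
CG = −√(15/154) = -0.312094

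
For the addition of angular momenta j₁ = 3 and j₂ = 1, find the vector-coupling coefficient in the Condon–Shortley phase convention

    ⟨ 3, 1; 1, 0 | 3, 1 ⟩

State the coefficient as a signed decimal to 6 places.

√[7·1!5!1!/8! · 4!2!1!1!4!2!] = √(48)
  +(−1)^0/∏(0,1,2,1,3,0)! = 1/12  (running 1/12)
  +(−1)^1/∏(1,0,1,0,4,1)! = -1/24  (running 1/24)
⟨..|..⟩ = √(48)·(1/24) = +0.288675

+0.288675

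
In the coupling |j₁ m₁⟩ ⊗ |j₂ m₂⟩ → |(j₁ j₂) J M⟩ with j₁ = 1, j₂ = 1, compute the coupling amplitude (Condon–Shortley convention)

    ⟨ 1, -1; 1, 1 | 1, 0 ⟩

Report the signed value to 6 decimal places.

−√(1/2) ≈ -0.707107

√[3·1!1!1!/4! · 0!2!2!0!1!1!] = √(1/2)
  +(−1)^1/∏(1,0,1,1,0,0)! = -1  (running -1)
⟨..|..⟩ = √(1/2)·(-1) = -0.707107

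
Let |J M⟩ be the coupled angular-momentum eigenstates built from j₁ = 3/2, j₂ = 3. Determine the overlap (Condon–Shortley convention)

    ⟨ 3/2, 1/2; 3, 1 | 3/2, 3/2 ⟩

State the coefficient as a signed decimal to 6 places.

-0.338062

√[4·3!0!3!/7! · 2!1!4!2!3!0!] = √(576/35)
  +(−1)^1/∏(1,2,0,3,0,0)! = -1/12  (running -1/12)
⟨..|..⟩ = √(576/35)·(-1/12) = -0.338062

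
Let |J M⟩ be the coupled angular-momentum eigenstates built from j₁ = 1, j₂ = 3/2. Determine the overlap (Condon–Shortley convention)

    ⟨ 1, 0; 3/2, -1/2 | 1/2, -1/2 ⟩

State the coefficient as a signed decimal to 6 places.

−√(1/3) = -0.577350

triangle: 2!×0!×1!/4! = 2/24
(j±m)!: 1!×1!×1!×2!×0!×1! = 2
prefactor² = (2J+1)×Δ×N² = 1/3
  k=1: −1/(1!×1!×0!×0!×0!×1!) = -1
Σ = -1  ⇒  CG² = 1/3×(-1)² = 1/3
CG = −√(1/3) = -0.577350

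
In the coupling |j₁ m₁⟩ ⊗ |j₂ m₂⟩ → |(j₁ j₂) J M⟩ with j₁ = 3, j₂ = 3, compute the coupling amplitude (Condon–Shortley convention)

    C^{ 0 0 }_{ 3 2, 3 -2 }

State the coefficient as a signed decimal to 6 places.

j₁+j₂−J=6  J+j₁−j₂=0  J−j₁+j₂=0  j₁+j₂+J+1=7
(j₁±m₁, j₂±m₂, J±M) = (5,1,1,5,0,0)
P² = 14400/7
sum k=1..1:
  [1] −1/120 = -1/120
S = -1/120
C² = P²·S² = 1/7 ; C = -0.377964

−√(1/7) = -0.377964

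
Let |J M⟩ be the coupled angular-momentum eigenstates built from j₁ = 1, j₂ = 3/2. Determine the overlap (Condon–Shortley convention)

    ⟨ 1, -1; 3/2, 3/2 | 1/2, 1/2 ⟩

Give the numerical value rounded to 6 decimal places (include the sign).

j₁+j₂−J=2  J+j₁−j₂=0  J−j₁+j₂=1  j₁+j₂+J+1=4
(j₁±m₁, j₂±m₂, J±M) = (0,2,3,0,1,0)
P² = 2
sum k=2..2:
  [2] +1/2 = 1/2
S = 1/2
C² = P²·S² = 1/2 ; C = +0.707107

+0.707107  (= +√(1/2))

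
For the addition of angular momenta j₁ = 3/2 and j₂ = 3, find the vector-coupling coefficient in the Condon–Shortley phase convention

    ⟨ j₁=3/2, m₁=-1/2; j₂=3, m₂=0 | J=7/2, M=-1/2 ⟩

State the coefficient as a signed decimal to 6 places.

j₁+j₂−J=1  J+j₁−j₂=2  J−j₁+j₂=5  j₁+j₂+J+1=9
(j₁±m₁, j₂±m₂, J±M) = (1,2,3,3,3,4)
P² = 384/7
sum k=0..1:
  [0] +1/24 = 1/24
  [1] −1/12 = -1/12
S = -1/24
C² = P²·S² = 2/21 ; C = -0.308607

-0.308607  (= −√(2/21))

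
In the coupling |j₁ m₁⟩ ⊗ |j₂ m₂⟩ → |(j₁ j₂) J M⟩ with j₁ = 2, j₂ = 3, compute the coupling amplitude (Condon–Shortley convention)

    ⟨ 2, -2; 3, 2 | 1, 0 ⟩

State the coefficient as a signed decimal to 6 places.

+√(1/7) = +0.377964

j₁+j₂−J=4  J+j₁−j₂=0  J−j₁+j₂=2  j₁+j₂+J+1=7
(j₁±m₁, j₂±m₂, J±M) = (0,4,5,1,1,1)
P² = 576/7
sum k=4..4:
  [4] +1/24 = 1/24
S = 1/24
C² = P²·S² = 1/7 ; C = +0.377964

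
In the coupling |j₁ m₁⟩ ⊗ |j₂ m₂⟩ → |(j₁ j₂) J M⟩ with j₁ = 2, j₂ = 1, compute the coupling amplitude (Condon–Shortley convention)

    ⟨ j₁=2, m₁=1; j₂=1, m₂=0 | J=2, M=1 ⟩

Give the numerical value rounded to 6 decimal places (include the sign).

triangle: 1!*3!*1!/6! = 6/720
(j±m)!: 3!*1!*1!*1!*3!*1! = 36
prefactor² = (2J+1)*Δ*N² = 3/2
  k=0: +1/(0!*1!*1!*1!*2!*0!) = 1/2
  k=1: −1/(1!*0!*0!*0!*3!*1!) = -1/6
Σ = 1/3  ⇒  CG² = 3/2*1/3² = 1/6
CG = +√(1/6) = +0.408248

+√(1/6) ≈ +0.408248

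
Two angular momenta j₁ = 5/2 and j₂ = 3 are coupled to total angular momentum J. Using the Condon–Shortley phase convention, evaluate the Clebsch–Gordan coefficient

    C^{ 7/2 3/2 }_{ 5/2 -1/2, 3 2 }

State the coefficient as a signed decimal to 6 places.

+0.308607

√[8·2!3!4!/10! · 2!3!5!1!5!2!] = √(1536/7)
  +(−1)^1/∏(1,1,2,4,1,0)! = -1/48  (running -1/48)
  +(−1)^2/∏(2,0,1,3,2,1)! = 1/24  (running 1/48)
⟨..|..⟩ = √(1536/7)·(1/48) = +0.308607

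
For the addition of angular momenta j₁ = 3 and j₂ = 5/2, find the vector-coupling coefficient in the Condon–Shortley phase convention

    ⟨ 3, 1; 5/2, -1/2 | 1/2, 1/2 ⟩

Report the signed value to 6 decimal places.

j₁+j₂−J=5  J+j₁−j₂=1  J−j₁+j₂=0  j₁+j₂+J+1=7
(j₁±m₁, j₂±m₂, J±M) = (4,2,2,3,1,0)
P² = 192/7
sum k=2..2:
  [2] +1/12 = 1/12
S = 1/12
C² = P²·S² = 4/21 ; C = +0.436436

+√(4/21) ≈ +0.436436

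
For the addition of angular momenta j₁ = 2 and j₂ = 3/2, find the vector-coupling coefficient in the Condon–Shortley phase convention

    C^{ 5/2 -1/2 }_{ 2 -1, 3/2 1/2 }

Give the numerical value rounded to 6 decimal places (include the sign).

√[6·1!3!2!/7! · 1!3!2!1!2!3!] = √(72/35)
  +(−1)^0/∏(0,1,3,2,0,0)! = 1/12  (running 1/12)
  +(−1)^1/∏(1,0,2,1,1,1)! = -1/2  (running -5/12)
⟨..|..⟩ = √(72/35)·(-5/12) = -0.597614

−√(5/14) ≈ -0.597614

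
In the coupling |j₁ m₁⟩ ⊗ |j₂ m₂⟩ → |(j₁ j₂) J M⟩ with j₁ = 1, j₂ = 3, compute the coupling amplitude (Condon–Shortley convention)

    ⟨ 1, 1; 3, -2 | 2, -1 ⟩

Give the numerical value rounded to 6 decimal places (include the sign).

+0.690066

√[5·2!0!4!/7! · 2!0!1!5!1!3!] = √(480/7)
  +(−1)^0/∏(0,2,0,1,0,3)! = 1/12  (running 1/12)
⟨..|..⟩ = √(480/7)·(1/12) = +0.690066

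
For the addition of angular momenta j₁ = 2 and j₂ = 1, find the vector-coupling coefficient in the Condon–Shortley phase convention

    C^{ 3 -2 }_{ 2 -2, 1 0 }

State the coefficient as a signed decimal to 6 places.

+√(1/3) ≈ +0.577350

√[7·0!4!2!/7! · 0!4!1!1!1!5!] = √(192)
  +(−1)^0/∏(0,0,4,1,0,1)! = 1/24  (running 1/24)
⟨..|..⟩ = √(192)·(1/24) = +0.577350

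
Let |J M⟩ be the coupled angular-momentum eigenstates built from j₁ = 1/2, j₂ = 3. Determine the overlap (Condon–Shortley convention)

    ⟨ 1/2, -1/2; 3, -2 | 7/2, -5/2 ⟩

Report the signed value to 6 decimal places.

+√(6/7) ≈ +0.925820

triangle: 0!×1!×6!/8! = 720/40320
(j±m)!: 0!×1!×1!×5!×1!×6! = 86400
prefactor² = (2J+1)×Δ×N² = 86400/7
  k=0: +1/(0!×0!×1!×1!×0!×5!) = 1/120
Σ = 1/120  ⇒  CG² = 86400/7×1/120² = 6/7
CG = +√(6/7) = +0.925820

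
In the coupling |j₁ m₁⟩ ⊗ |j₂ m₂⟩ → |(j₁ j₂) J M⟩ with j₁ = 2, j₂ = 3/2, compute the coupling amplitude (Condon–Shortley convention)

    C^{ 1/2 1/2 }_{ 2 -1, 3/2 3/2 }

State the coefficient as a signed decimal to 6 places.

−√(1/10) ≈ -0.316228

triangle: 3!×1!×0!/5! = 6/120
(j±m)!: 1!×3!×3!×0!×1!×0! = 36
prefactor² = (2J+1)×Δ×N² = 18/5
  k=3: −1/(3!×0!×0!×0!×1!×0!) = -1/6
Σ = -1/6  ⇒  CG² = 18/5×(-1/6)² = 1/10
CG = −√(1/10) = -0.316228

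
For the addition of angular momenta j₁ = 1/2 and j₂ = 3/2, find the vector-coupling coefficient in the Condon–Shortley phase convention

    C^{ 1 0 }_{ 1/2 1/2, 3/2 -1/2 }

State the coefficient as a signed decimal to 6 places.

triangle: 1!·0!·2!/4! = 2/24
(j±m)!: 1!·0!·1!·2!·1!·1! = 2
prefactor² = (2J+1)·Δ·N² = 1/2
  k=0: +1/(0!·1!·0!·1!·0!·1!) = 1
Σ = 1  ⇒  CG² = 1/2·1² = 1/2
CG = +√(1/2) = +0.707107

+0.707107  (= +√(1/2))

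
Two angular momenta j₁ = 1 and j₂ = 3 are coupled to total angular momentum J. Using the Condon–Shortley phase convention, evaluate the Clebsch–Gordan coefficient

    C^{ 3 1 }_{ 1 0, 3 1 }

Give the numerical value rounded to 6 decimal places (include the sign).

-0.288675  (= −√(1/12))

j₁+j₂−J=1  J+j₁−j₂=1  J−j₁+j₂=5  j₁+j₂+J+1=8
(j₁±m₁, j₂±m₂, J±M) = (1,1,4,2,4,2)
P² = 48
sum k=0..1:
  [0] +1/24 = 1/24
  [1] −1/12 = -1/12
S = -1/24
C² = P²·S² = 1/12 ; C = -0.288675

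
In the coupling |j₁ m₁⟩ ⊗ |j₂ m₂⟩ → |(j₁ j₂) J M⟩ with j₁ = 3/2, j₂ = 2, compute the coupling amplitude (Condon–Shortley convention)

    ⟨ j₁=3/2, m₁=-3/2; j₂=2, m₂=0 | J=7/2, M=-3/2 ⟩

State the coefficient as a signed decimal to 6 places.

+0.534522  (= +√(2/7))

triangle: 0!×3!×4!/8! = 144/40320
(j±m)!: 0!×3!×2!×2!×2!×5! = 5760
prefactor² = (2J+1)×Δ×N² = 1152/7
  k=0: +1/(0!×0!×3!×2!×0!×2!) = 1/24
Σ = 1/24  ⇒  CG² = 1152/7×1/24² = 2/7
CG = +√(2/7) = +0.534522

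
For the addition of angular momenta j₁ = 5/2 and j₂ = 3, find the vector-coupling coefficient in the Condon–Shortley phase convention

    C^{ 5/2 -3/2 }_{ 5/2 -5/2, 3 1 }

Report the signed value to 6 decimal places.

√[6·3!2!3!/9! · 0!5!4!2!1!4!] = √(1152/7)
  +(−1)^3/∏(3,0,2,1,0,2)! = -1/24  (running -1/24)
⟨..|..⟩ = √(1152/7)·(-1/24) = -0.534522

-0.534522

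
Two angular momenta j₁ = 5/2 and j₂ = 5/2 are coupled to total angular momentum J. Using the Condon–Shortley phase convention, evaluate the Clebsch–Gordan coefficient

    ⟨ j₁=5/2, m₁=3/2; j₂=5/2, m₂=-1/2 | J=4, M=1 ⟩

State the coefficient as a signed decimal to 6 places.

√[9·1!4!4!/10! · 4!1!2!3!5!3!] = √(10368/35)
  +(−1)^0/∏(0,1,1,2,3,2)! = 1/24  (running 1/24)
  +(−1)^1/∏(1,0,0,1,4,3)! = -1/144  (running 5/144)
⟨..|..⟩ = √(10368/35)·(5/144) = +0.597614

+√(5/14) = +0.597614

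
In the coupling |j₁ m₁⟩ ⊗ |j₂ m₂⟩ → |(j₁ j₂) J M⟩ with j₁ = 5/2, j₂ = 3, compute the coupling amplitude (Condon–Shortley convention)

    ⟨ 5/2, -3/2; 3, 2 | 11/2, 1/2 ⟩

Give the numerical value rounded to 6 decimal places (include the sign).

j₁+j₂−J=0  J+j₁−j₂=5  J−j₁+j₂=6  j₁+j₂+J+1=12
(j₁±m₁, j₂±m₂, J±M) = (1,4,5,1,6,5)
P² = 41472000/77
sum k=0..0:
  [0] +1/2880 = 1/2880
S = 1/2880
C² = P²·S² = 5/77 ; C = +0.254824

+0.254824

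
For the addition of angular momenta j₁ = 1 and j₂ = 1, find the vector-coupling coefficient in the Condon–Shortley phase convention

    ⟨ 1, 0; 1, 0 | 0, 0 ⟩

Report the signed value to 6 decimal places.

√[1·2!0!0!/3! · 1!1!1!1!0!0!] = √(1/3)
  +(−1)^1/∏(1,1,0,0,0,0)! = -1  (running -1)
⟨..|..⟩ = √(1/3)·(-1) = -0.577350

−√(1/3) ≈ -0.577350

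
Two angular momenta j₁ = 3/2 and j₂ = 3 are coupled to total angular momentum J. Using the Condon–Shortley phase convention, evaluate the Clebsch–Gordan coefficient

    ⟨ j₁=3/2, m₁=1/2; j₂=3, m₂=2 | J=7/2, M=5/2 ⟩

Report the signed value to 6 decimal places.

j₁+j₂−J=1  J+j₁−j₂=2  J−j₁+j₂=5  j₁+j₂+J+1=9
(j₁±m₁, j₂±m₂, J±M) = (2,1,5,1,6,1)
P² = 6400/7
sum k=0..1:
  [0] +1/120 = 1/120
  [1] −1/48 = -1/48
S = -1/80
C² = P²·S² = 1/7 ; C = -0.377964

-0.377964  (= −√(1/7))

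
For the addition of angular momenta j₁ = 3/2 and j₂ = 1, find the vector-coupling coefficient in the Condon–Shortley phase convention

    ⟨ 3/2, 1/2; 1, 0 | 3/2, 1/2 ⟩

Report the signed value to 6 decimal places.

j₁+j₂−J=1  J+j₁−j₂=2  J−j₁+j₂=1  j₁+j₂+J+1=5
(j₁±m₁, j₂±m₂, J±M) = (2,1,1,1,2,1)
P² = 4/15
sum k=0..1:
  [0] +1/1 = 1
  [1] −1/2 = -1/2
S = 1/2
C² = P²·S² = 1/15 ; C = +0.258199

+0.258199  (= +√(1/15))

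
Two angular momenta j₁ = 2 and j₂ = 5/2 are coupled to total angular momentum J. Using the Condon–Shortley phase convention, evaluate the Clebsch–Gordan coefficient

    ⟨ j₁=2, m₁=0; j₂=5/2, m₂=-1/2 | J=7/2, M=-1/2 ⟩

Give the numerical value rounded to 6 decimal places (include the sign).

+0.195180  (= +√(4/105))

triangle: 1!*3!*4!/9! = 144/362880
(j±m)!: 2!*2!*2!*3!*3!*4! = 6912
prefactor² = (2J+1)*Δ*N² = 768/35
  k=0: +1/(0!*1!*2!*2!*1!*2!) = 1/8
  k=1: −1/(1!*0!*1!*1!*2!*3!) = -1/12
Σ = 1/24  ⇒  CG² = 768/35*1/24² = 4/105
CG = +√(4/105) = +0.195180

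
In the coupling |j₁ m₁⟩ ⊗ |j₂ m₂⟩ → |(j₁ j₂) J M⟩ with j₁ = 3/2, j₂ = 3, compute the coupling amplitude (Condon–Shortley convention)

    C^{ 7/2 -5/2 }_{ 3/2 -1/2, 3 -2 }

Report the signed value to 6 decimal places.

j₁+j₂−J=1  J+j₁−j₂=2  J−j₁+j₂=5  j₁+j₂+J+1=9
(j₁±m₁, j₂±m₂, J±M) = (1,2,1,5,1,6)
P² = 6400/7
sum k=0..1:
  [0] +1/48 = 1/48
  [1] −1/120 = -1/120
S = 1/80
C² = P²·S² = 1/7 ; C = +0.377964

+√(1/7) ≈ +0.377964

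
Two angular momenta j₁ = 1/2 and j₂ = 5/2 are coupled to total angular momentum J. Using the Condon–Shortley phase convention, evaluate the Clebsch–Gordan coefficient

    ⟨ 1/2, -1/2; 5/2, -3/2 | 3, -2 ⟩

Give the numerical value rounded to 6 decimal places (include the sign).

√[7·0!1!5!/7! · 0!1!1!4!1!5!] = √(480)
  +(−1)^0/∏(0,0,1,1,0,4)! = 1/24  (running 1/24)
⟨..|..⟩ = √(480)·(1/24) = +0.912871

+0.912871  (= +√(5/6))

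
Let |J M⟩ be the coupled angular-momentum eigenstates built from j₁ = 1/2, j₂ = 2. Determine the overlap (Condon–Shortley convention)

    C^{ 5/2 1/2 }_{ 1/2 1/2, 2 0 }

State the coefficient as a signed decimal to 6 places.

triangle: 0!*1!*4!/6! = 24/720
(j±m)!: 1!*0!*2!*2!*3!*2! = 48
prefactor² = (2J+1)*Δ*N² = 48/5
  k=0: +1/(0!*0!*0!*2!*1!*2!) = 1/4
Σ = 1/4  ⇒  CG² = 48/5*1/4² = 3/5
CG = +√(3/5) = +0.774597

+0.774597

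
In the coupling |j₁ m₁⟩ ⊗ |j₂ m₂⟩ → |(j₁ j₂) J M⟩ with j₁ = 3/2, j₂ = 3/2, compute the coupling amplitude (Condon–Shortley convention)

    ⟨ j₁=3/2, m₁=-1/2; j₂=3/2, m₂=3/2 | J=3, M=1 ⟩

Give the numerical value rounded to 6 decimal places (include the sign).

+√(1/5) = +0.447214

j₁+j₂−J=0  J+j₁−j₂=3  J−j₁+j₂=3  j₁+j₂+J+1=7
(j₁±m₁, j₂±m₂, J±M) = (1,2,3,0,4,2)
P² = 144/5
sum k=0..0:
  [0] +1/12 = 1/12
S = 1/12
C² = P²·S² = 1/5 ; C = +0.447214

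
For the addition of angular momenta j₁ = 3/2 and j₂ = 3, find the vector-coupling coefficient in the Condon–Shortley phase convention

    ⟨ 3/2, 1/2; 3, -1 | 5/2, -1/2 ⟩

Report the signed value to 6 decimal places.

−√(1/70) = -0.119523

j₁+j₂−J=2  J+j₁−j₂=1  J−j₁+j₂=4  j₁+j₂+J+1=8
(j₁±m₁, j₂±m₂, J±M) = (2,1,2,4,2,3)
P² = 288/35
sum k=0..1:
  [0] +1/8 = 1/8
  [1] −1/6 = -1/6
S = -1/24
C² = P²·S² = 1/70 ; C = -0.119523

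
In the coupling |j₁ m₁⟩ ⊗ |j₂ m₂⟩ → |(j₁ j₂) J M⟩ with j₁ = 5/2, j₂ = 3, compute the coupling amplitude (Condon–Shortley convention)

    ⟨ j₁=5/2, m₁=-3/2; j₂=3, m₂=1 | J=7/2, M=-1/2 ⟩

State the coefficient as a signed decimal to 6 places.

+0.356348

j₁+j₂−J=2  J+j₁−j₂=3  J−j₁+j₂=4  j₁+j₂+J+1=10
(j₁±m₁, j₂±m₂, J±M) = (1,4,4,2,3,4)
P² = 18432/175
sum k=1..2:
  [1] −1/36 = -1/36
  [2] +1/16 = 1/16
S = 5/144
C² = P²·S² = 8/63 ; C = +0.356348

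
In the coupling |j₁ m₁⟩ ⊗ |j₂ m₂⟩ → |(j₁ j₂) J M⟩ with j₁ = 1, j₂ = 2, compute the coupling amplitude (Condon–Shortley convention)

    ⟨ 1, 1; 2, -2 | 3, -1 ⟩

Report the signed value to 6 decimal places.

+0.258199  (= +√(1/15))

√[7·0!2!4!/7! · 2!0!0!4!2!4!] = √(768/5)
  +(−1)^0/∏(0,0,0,0,2,4)! = 1/48  (running 1/48)
⟨..|..⟩ = √(768/5)·(1/48) = +0.258199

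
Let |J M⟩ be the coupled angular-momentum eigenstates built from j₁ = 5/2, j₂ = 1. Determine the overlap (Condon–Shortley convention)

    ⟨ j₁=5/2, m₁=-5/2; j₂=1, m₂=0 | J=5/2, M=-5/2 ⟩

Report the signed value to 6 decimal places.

-0.845154  (= −√(5/7))

√[6·1!4!1!/7! · 0!5!1!1!0!5!] = √(2880/7)
  +(−1)^1/∏(1,0,4,0,0,1)! = -1/24  (running -1/24)
⟨..|..⟩ = √(2880/7)·(-1/24) = -0.845154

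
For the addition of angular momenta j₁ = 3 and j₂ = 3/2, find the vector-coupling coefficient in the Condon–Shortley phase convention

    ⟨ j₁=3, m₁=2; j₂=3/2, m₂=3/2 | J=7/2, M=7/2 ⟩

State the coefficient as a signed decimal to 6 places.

j₁+j₂−J=1  J+j₁−j₂=5  J−j₁+j₂=2  j₁+j₂+J+1=9
(j₁±m₁, j₂±m₂, J±M) = (5,1,3,0,7,0)
P² = 19200
sum k=1..1:
  [1] −1/240 = -1/240
S = -1/240
C² = P²·S² = 1/3 ; C = -0.577350

-0.577350  (= −√(1/3))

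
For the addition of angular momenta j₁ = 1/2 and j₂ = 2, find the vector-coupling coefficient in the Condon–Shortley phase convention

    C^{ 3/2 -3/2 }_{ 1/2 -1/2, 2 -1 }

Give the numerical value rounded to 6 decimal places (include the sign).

−√(1/5) = -0.447214

√[4·1!0!3!/5! · 0!1!1!3!0!3!] = √(36/5)
  +(−1)^1/∏(1,0,0,0,0,3)! = -1/6  (running -1/6)
⟨..|..⟩ = √(36/5)·(-1/6) = -0.447214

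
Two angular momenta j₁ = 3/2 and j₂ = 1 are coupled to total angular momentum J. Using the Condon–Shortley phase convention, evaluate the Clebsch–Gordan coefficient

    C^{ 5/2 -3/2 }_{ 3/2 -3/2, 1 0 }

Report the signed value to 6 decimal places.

+0.632456  (= +√(2/5))

triangle: 0!×3!×2!/6! = 12/720
(j±m)!: 0!×3!×1!×1!×1!×4! = 144
prefactor² = (2J+1)×Δ×N² = 72/5
  k=0: +1/(0!×0!×3!×1!×0!×1!) = 1/6
Σ = 1/6  ⇒  CG² = 72/5×1/6² = 2/5
CG = +√(2/5) = +0.632456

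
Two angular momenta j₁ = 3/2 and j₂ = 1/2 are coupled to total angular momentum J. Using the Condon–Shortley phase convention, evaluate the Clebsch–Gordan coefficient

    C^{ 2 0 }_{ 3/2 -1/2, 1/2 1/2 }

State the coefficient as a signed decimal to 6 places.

j₁+j₂−J=0  J+j₁−j₂=3  J−j₁+j₂=1  j₁+j₂+J+1=5
(j₁±m₁, j₂±m₂, J±M) = (1,2,1,0,2,2)
P² = 2
sum k=0..0:
  [0] +1/2 = 1/2
S = 1/2
C² = P²·S² = 1/2 ; C = +0.707107

+√(1/2) ≈ +0.707107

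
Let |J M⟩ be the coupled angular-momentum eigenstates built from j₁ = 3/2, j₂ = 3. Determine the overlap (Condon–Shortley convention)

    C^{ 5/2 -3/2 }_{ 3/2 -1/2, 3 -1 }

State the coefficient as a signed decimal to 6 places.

j₁+j₂−J=2  J+j₁−j₂=1  J−j₁+j₂=4  j₁+j₂+J+1=8
(j₁±m₁, j₂±m₂, J±M) = (1,2,2,4,1,4)
P² = 576/35
sum k=1..2:
  [1] −1/6 = -1/6
  [2] +1/48 = 1/48
S = -7/48
C² = P²·S² = 7/20 ; C = -0.591608

-0.591608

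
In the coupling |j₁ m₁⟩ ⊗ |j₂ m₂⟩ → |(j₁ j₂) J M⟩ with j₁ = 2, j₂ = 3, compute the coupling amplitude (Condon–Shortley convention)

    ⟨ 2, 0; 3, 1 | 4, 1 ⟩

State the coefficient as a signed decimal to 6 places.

−√(3/28) = -0.327327

triangle: 1!·3!·5!/10! = 720/3628800
(j±m)!: 2!·2!·4!·2!·5!·3! = 138240
prefactor² = (2J+1)·Δ·N² = 1728/7
  k=0: +1/(0!·1!·2!·4!·1!·1!) = 1/48
  k=1: −1/(1!·0!·1!·3!·2!·2!) = -1/24
Σ = -1/48  ⇒  CG² = 1728/7·(-1/48)² = 3/28
CG = −√(3/28) = -0.327327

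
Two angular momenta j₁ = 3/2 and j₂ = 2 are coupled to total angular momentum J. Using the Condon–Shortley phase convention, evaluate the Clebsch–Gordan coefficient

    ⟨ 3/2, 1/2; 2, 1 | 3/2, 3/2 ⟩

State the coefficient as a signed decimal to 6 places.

√[4·2!1!2!/6! · 2!1!3!1!3!0!] = √(8/5)
  +(−1)^1/∏(1,1,0,2,1,0)! = -1/2  (running -1/2)
⟨..|..⟩ = √(8/5)·(-1/2) = -0.632456

-0.632456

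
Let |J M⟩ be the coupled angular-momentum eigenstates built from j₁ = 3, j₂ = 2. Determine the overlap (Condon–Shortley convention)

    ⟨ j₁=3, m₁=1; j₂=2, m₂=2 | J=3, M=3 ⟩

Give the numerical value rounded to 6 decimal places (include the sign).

+√(1/6) ≈ +0.408248

triangle: 2!·4!·2!/9! = 96/362880
(j±m)!: 4!·2!·4!·0!·6!·0! = 829440
prefactor² = (2J+1)·Δ·N² = 1536
  k=2: +1/(2!·0!·0!·2!·4!·0!) = 1/96
Σ = 1/96  ⇒  CG² = 1536·1/96² = 1/6
CG = +√(1/6) = +0.408248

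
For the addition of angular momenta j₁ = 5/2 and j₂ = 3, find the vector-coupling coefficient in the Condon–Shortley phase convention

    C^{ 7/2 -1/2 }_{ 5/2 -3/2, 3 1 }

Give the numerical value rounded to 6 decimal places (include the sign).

√[8·2!3!4!/10! · 1!4!4!2!3!4!] = √(18432/175)
  +(−1)^1/∏(1,1,3,3,0,1)! = -1/36  (running -1/36)
  +(−1)^2/∏(2,0,2,2,1,2)! = 1/16  (running 5/144)
⟨..|..⟩ = √(18432/175)·(5/144) = +0.356348

+√(8/63) ≈ +0.356348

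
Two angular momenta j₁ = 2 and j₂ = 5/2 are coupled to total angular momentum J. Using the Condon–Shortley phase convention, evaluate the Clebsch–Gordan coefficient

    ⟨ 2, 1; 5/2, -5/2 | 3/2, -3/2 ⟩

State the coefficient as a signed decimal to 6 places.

triangle: 3!·1!·2!/7! = 12/5040
(j±m)!: 3!·1!·0!·5!·0!·3! = 4320
prefactor² = (2J+1)·Δ·N² = 288/7
  k=0: +1/(0!·3!·1!·0!·0!·2!) = 1/12
Σ = 1/12  ⇒  CG² = 288/7·1/12² = 2/7
CG = +√(2/7) = +0.534522

+√(2/7) ≈ +0.534522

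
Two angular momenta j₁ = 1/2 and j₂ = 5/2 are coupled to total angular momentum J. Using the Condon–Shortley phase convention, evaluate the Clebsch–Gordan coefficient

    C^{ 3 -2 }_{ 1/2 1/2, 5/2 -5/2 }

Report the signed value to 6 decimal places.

+√(1/6) ≈ +0.408248

j₁+j₂−J=0  J+j₁−j₂=1  J−j₁+j₂=5  j₁+j₂+J+1=7
(j₁±m₁, j₂±m₂, J±M) = (1,0,0,5,1,5)
P² = 2400
sum k=0..0:
  [0] +1/120 = 1/120
S = 1/120
C² = P²·S² = 1/6 ; C = +0.408248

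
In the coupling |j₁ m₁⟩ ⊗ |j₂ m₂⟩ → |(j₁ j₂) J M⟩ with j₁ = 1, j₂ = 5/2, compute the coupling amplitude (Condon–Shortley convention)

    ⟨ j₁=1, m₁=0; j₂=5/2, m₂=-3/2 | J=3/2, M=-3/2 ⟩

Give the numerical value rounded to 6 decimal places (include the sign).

−√(4/15) = -0.516398

√[4·2!0!3!/6! · 1!1!1!4!0!3!] = √(48/5)
  +(−1)^1/∏(1,1,0,0,0,3)! = -1/6  (running -1/6)
⟨..|..⟩ = √(48/5)·(-1/6) = -0.516398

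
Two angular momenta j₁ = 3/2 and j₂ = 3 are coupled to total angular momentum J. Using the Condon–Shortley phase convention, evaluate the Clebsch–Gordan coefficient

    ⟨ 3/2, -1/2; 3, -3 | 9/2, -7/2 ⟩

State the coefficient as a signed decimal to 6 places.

+0.577350

triangle: 0!×3!×6!/10! = 4320/3628800
(j±m)!: 1!×2!×0!×6!×1!×8! = 58060800
prefactor² = (2J+1)×Δ×N² = 691200
  k=0: +1/(0!×0!×2!×0!×1!×6!) = 1/1440
Σ = 1/1440  ⇒  CG² = 691200×1/1440² = 1/3
CG = +√(1/3) = +0.577350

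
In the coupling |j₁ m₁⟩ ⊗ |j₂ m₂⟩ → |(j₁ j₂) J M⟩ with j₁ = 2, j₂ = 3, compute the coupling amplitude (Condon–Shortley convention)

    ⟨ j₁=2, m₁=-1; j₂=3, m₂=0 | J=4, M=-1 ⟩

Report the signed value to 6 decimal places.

√[9·1!3!5!/10! · 1!3!3!3!3!5!] = √(1944/7)
  +(−1)^0/∏(0,1,3,3,0,2)! = 1/72  (running 1/72)
  +(−1)^1/∏(1,0,2,2,1,3)! = -1/24  (running -1/36)
⟨..|..⟩ = √(1944/7)·(-1/36) = -0.462910

−√(3/14) ≈ -0.462910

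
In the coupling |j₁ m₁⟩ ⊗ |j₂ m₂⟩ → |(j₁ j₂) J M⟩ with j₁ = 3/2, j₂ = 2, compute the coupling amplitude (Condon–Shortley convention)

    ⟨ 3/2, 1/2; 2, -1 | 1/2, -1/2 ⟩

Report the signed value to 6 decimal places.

triangle: 3!·0!·1!/5! = 6/120
(j±m)!: 2!·1!·1!·3!·0!·1! = 12
prefactor² = (2J+1)·Δ·N² = 6/5
  k=1: −1/(1!·2!·0!·0!·0!·1!) = -1/2
Σ = -1/2  ⇒  CG² = 6/5·(-1/2)² = 3/10
CG = −√(3/10) = -0.547723

−√(3/10) = -0.547723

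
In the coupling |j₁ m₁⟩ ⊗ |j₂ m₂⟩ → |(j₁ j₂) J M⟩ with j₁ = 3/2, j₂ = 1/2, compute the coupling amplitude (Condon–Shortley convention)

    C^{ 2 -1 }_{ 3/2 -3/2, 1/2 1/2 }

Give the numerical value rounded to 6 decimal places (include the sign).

triangle: 0!×3!×1!/5! = 6/120
(j±m)!: 0!×3!×1!×0!×1!×3! = 36
prefactor² = (2J+1)×Δ×N² = 9
  k=0: +1/(0!×0!×3!×1!×0!×0!) = 1/6
Σ = 1/6  ⇒  CG² = 9×1/6² = 1/4
CG = +√(1/4) = +0.500000

+√(1/4) = +0.500000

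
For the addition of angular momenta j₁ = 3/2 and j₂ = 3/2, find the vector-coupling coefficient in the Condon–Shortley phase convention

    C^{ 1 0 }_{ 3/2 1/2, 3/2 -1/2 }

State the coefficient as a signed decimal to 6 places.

-0.223607

√[3·2!1!1!/5! · 2!1!1!2!1!1!] = √(1/5)
  +(−1)^0/∏(0,2,1,1,0,0)! = 1/2  (running 1/2)
  +(−1)^1/∏(1,1,0,0,1,1)! = -1  (running -1/2)
⟨..|..⟩ = √(1/5)·(-1/2) = -0.223607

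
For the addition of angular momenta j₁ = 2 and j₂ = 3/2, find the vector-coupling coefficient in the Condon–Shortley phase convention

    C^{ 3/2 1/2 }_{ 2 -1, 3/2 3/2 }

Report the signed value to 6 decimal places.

+√(2/5) = +0.632456

triangle: 2!*2!*1!/6! = 4/720
(j±m)!: 1!*3!*3!*0!*2!*1! = 72
prefactor² = (2J+1)*Δ*N² = 8/5
  k=2: +1/(2!*0!*1!*1!*1!*0!) = 1/2
Σ = 1/2  ⇒  CG² = 8/5*1/2² = 2/5
CG = +√(2/5) = +0.632456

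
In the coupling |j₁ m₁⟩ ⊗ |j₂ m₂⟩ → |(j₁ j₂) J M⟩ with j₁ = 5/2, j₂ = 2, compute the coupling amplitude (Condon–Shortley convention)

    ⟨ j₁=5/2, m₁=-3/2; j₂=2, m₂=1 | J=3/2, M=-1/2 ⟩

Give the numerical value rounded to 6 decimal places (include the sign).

+√(2/105) ≈ +0.138013

√[4·3!2!1!/7! · 1!4!3!1!1!2!] = √(96/35)
  +(−1)^2/∏(2,1,2,1,0,0)! = 1/4  (running 1/4)
  +(−1)^3/∏(3,0,1,0,1,1)! = -1/6  (running 1/12)
⟨..|..⟩ = √(96/35)·(1/12) = +0.138013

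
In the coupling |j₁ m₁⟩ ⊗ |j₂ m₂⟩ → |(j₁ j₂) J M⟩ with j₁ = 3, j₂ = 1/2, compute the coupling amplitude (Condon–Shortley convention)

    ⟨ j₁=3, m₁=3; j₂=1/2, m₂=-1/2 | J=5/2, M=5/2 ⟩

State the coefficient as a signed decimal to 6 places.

+0.925820

triangle: 1!·5!·0!/7! = 120/5040
(j±m)!: 6!·0!·0!·1!·5!·0! = 86400
prefactor² = (2J+1)·Δ·N² = 86400/7
  k=0: +1/(0!·1!·0!·0!·5!·0!) = 1/120
Σ = 1/120  ⇒  CG² = 86400/7·1/120² = 6/7
CG = +√(6/7) = +0.925820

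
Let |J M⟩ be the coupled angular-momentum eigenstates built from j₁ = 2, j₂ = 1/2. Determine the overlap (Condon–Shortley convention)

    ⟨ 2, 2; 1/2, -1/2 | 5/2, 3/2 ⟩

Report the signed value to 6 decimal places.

√[6·0!4!1!/6! · 4!0!0!1!4!1!] = √(576/5)
  +(−1)^0/∏(0,0,0,0,4,1)! = 1/24  (running 1/24)
⟨..|..⟩ = √(576/5)·(1/24) = +0.447214

+0.447214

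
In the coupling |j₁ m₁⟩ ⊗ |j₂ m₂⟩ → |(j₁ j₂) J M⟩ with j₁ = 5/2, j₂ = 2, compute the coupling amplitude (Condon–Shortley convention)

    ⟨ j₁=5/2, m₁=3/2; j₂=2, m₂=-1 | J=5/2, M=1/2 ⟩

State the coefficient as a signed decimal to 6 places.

triangle: 2!*3!*2!/8! = 24/40320
(j±m)!: 4!*1!*1!*3!*3!*2! = 1728
prefactor² = (2J+1)*Δ*N² = 216/35
  k=0: +1/(0!*2!*1!*1!*2!*1!) = 1/4
  k=1: −1/(1!*1!*0!*0!*3!*2!) = -1/12
Σ = 1/6  ⇒  CG² = 216/35*1/6² = 6/35
CG = +√(6/35) = +0.414039

+0.414039  (= +√(6/35))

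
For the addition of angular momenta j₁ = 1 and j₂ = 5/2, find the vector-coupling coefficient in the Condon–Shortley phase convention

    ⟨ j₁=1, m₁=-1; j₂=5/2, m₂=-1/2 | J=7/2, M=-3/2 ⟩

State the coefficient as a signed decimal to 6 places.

+0.690066  (= +√(10/21))

triangle: 0!×2!×5!/8! = 240/40320
(j±m)!: 0!×2!×2!×3!×2!×5! = 5760
prefactor² = (2J+1)×Δ×N² = 1920/7
  k=0: +1/(0!×0!×2!×2!×0!×3!) = 1/24
Σ = 1/24  ⇒  CG² = 1920/7×1/24² = 10/21
CG = +√(10/21) = +0.690066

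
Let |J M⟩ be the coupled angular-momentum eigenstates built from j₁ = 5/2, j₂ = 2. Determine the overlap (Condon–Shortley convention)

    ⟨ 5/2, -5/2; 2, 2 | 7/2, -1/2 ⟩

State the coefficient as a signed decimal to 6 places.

−√(4/63) = -0.251976

√[8·1!4!3!/9! · 0!5!4!0!3!4!] = √(9216/7)
  +(−1)^1/∏(1,0,4,3,0,0)! = -1/144  (running -1/144)
⟨..|..⟩ = √(9216/7)·(-1/144) = -0.251976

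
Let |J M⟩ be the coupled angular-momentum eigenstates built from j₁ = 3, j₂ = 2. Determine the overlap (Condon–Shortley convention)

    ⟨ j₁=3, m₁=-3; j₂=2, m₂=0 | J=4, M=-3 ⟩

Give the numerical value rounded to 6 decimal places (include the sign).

−√(9/20) ≈ -0.670820

triangle: 1!*5!*3!/10! = 720/3628800
(j±m)!: 0!*6!*2!*2!*1!*7! = 14515200
prefactor² = (2J+1)*Δ*N² = 25920
  k=1: −1/(1!*0!*5!*1!*0!*2!) = -1/240
Σ = -1/240  ⇒  CG² = 25920*(-1/240)² = 9/20
CG = −√(9/20) = -0.670820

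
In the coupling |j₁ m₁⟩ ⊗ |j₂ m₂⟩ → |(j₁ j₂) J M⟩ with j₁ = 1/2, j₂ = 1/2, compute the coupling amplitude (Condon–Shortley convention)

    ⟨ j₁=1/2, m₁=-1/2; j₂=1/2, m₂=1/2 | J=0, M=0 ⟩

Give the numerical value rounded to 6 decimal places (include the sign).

triangle: 1!×0!×0!/2! = 1/2
(j±m)!: 0!×1!×1!×0!×0!×0! = 1
prefactor² = (2J+1)×Δ×N² = 1/2
  k=1: −1/(1!×0!×0!×0!×0!×0!) = -1
Σ = -1  ⇒  CG² = 1/2×(-1)² = 1/2
CG = −√(1/2) = -0.707107

−√(1/2) ≈ -0.707107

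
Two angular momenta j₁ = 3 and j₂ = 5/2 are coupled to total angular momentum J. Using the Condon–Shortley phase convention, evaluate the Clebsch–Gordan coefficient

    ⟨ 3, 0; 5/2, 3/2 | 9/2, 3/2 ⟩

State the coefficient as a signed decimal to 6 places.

-0.540562  (= −√(45/154))

√[10·1!5!4!/11! · 3!3!4!1!6!3!] = √(207360/77)
  +(−1)^0/∏(0,1,3,4,2,0)! = 1/288  (running 1/288)
  +(−1)^1/∏(1,0,2,3,3,1)! = -1/72  (running -1/96)
⟨..|..⟩ = √(207360/77)·(-1/96) = -0.540562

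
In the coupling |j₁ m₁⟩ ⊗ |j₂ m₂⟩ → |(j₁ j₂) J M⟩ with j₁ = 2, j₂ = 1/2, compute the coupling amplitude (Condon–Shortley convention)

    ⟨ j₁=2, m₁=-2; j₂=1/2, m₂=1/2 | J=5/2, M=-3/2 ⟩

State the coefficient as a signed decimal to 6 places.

+0.447214  (= +√(1/5))

√[6·0!4!1!/6! · 0!4!1!0!1!4!] = √(576/5)
  +(−1)^0/∏(0,0,4,1,0,0)! = 1/24  (running 1/24)
⟨..|..⟩ = √(576/5)·(1/24) = +0.447214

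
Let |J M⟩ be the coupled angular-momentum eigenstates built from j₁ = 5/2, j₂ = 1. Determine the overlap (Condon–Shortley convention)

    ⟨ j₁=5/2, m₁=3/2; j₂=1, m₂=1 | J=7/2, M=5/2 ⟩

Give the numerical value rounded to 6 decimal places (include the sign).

+0.845154  (= +√(5/7))

√[8·0!5!2!/8! · 4!1!2!0!6!1!] = √(11520/7)
  +(−1)^0/∏(0,0,1,2,4,0)! = 1/48  (running 1/48)
⟨..|..⟩ = √(11520/7)·(1/48) = +0.845154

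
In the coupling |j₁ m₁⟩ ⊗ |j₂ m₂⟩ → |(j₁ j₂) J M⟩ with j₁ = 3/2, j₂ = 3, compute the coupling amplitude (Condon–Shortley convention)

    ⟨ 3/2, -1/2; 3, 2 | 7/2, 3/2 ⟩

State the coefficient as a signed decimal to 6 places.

−√(3/7) ≈ -0.654654

triangle: 1!·2!·5!/9! = 240/362880
(j±m)!: 1!·2!·5!·1!·5!·2! = 57600
prefactor² = (2J+1)·Δ·N² = 6400/21
  k=0: +1/(0!·1!·2!·5!·0!·0!) = 1/240
  k=1: −1/(1!·0!·1!·4!·1!·1!) = -1/24
Σ = -3/80  ⇒  CG² = 6400/21·(-3/80)² = 3/7
CG = −√(3/7) = -0.654654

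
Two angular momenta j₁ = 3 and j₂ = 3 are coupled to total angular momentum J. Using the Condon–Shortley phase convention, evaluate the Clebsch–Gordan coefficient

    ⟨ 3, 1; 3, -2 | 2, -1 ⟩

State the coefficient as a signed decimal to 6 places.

-0.422577  (= −√(5/28))

√[5·4!2!2!/9! · 4!2!1!5!1!3!] = √(320/7)
  +(−1)^0/∏(0,4,2,1,0,1)! = 1/48  (running 1/48)
  +(−1)^1/∏(1,3,1,0,1,2)! = -1/12  (running -1/16)
⟨..|..⟩ = √(320/7)·(-1/16) = -0.422577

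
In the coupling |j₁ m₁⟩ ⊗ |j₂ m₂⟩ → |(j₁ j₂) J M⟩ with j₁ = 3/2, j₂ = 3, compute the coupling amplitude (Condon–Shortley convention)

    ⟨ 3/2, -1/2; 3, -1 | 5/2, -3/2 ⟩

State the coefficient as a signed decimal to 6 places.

j₁+j₂−J=2  J+j₁−j₂=1  J−j₁+j₂=4  j₁+j₂+J+1=8
(j₁±m₁, j₂±m₂, J±M) = (1,2,2,4,1,4)
P² = 576/35
sum k=1..2:
  [1] −1/6 = -1/6
  [2] +1/48 = 1/48
S = -7/48
C² = P²·S² = 7/20 ; C = -0.591608

−√(7/20) = -0.591608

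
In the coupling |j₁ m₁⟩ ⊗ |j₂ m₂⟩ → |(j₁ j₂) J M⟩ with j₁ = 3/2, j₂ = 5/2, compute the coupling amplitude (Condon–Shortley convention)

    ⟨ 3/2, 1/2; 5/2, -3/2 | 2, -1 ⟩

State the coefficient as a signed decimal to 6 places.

triangle: 2!×1!×3!/7! = 12/5040
(j±m)!: 2!×1!×1!×4!×1!×3! = 288
prefactor² = (2J+1)×Δ×N² = 24/7
  k=0: +1/(0!×2!×1!×1!×0!×2!) = 1/4
  k=1: −1/(1!×1!×0!×0!×1!×3!) = -1/6
Σ = 1/12  ⇒  CG² = 24/7×1/12² = 1/42
CG = +√(1/42) = +0.154303

+√(1/42) = +0.154303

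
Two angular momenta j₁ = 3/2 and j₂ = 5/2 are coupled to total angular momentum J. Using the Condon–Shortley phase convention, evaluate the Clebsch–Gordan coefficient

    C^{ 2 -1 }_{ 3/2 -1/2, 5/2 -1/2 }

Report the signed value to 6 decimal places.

triangle: 2!×1!×3!/7! = 12/5040
(j±m)!: 1!×2!×2!×3!×1!×3! = 144
prefactor² = (2J+1)×Δ×N² = 12/7
  k=1: −1/(1!×1!×1!×1!×0!×2!) = -1/2
  k=2: +1/(2!×0!×0!×0!×1!×3!) = 1/12
Σ = -5/12  ⇒  CG² = 12/7×(-5/12)² = 25/84
CG = −√(25/84) = -0.545545

-0.545545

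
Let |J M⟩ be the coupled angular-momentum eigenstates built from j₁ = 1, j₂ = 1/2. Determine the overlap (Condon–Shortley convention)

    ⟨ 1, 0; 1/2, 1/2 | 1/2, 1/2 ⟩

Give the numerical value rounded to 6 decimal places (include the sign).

√[2·1!1!0!/3! · 1!1!1!0!1!0!] = √(1/3)
  +(−1)^1/∏(1,0,0,0,1,0)! = -1  (running -1)
⟨..|..⟩ = √(1/3)·(-1) = -0.577350

−√(1/3) ≈ -0.577350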